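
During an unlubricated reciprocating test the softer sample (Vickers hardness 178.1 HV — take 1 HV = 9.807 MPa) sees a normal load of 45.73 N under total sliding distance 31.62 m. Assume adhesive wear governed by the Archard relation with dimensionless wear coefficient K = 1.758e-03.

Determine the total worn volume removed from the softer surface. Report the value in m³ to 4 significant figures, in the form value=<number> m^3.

value=1.455e-09 m^3

Every step holds exact precision — intermediate values are shown rounded; a lone final rounding to four significant figures.
Hardness H = 178.1 HV × 9.807 MPa/HV = 1747 MPa = 1.747e+09 Pa.
In SI base units: W = 45.73 N, H = 1.747e+09 Pa, K = 1.758e-03.
Archard volume V = K·W·L/H = 1.758e-03 · 45.73 · 31.62 / 1.747e+09 = 1.455e-09 m³.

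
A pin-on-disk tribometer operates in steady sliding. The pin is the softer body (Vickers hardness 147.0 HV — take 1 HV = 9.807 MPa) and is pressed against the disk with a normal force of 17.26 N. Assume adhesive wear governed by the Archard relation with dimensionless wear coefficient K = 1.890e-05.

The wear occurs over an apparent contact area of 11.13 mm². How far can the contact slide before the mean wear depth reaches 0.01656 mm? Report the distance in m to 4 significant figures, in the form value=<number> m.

value=814.5 m

All arithmetic carries exact precision; the intermediates appear rounded. Rounded just once: four significant digits.
Hardness H = 147.0 HV × 9.807 MPa/HV = 1442 MPa = 1.442e+09 Pa.
Contact area A = 11.13 mm² = 1.113e-05 m².
Depth limit h_lim = 0.01656 mm = 1.656e-05 m.
As SI base values: W = 17.26 N, H = 1.442e+09 Pa, K = 1.890e-05.
Limit volume V_lim = h_lim·A = 1.656e-05 · 1.113e-05 = 1.843e-10 m³.
Sliding life L = V_lim·H/(K·W) = 1.843e-10 · 1.442e+09 / (1.890e-05 · 17.26) = 814.5 m.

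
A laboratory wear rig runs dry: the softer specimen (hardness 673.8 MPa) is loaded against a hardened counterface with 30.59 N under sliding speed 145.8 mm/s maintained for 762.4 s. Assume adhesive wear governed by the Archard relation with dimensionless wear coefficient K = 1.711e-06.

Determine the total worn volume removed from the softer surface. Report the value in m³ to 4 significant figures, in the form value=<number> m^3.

The algebra maintains full precision, and intermediates are shown rounded. Rounded just once: four significant digits.
Convert: Sliding speed v = 145.8 mm/s = 0.1458 m/s. Total distance L = v·t = 0.1458 m/s × 762.4 s = 111.2 m.
Convert: Hardness H = 673.8 MPa = 6.738e+08 Pa.
As SI base values: W = 30.59 N, H = 6.738e+08 Pa, K = 1.711e-06.
Volume removed: V = K·W·L/H = 1.711e-06 · 30.59 · 111.2 / 6.738e+08 = 8.635e-12 m³.

value=8.635e-12 m^3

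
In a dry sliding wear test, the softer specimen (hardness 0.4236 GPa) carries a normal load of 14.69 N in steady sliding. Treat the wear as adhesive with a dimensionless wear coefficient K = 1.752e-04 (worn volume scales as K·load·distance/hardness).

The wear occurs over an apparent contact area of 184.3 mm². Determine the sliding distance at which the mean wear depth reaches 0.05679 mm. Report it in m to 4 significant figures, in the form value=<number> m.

value=1723 m

Printed values are rounded; all arithmetic keeps full float precision, and a single final rounding to 4 significant figures.
Convert: Hardness H = 0.4236 GPa = 4.236e+08 Pa.
Convert: Contact area A = 184.3 mm² = 1.843e-04 m².
Convert: Depth limit h_lim = 0.05679 mm = 5.679e-05 m.
Working in SI base units: W = 14.69 N, H = 4.236e+08 Pa, K = 1.752e-04.
At the depth limit, V_lim = h_lim·A = 5.679e-05 · 1.843e-04 = 1.047e-08 m³.
Thus life L = V_lim·H/(K·W) = 1.047e-08 · 4.236e+08 / (1.752e-04 · 14.69) = 1723 m.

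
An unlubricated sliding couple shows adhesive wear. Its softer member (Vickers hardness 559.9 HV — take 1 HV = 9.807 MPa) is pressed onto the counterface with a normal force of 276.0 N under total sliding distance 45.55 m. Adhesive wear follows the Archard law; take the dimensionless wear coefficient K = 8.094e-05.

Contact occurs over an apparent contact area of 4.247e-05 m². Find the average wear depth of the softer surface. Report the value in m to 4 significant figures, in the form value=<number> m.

value=4.363e-06 m

The intermediates appear rounded, and the algebra maintains full float precision — one last rounding, at 4 significant digits.
Hardness H = 559.9 HV × 9.807 MPa/HV = 5491 MPa = 5.491e+09 Pa.
In SI base units: W = 276.0 N, H = 5.491e+09 Pa, K = 8.094e-05.
Archard volume V = K·W·L/H = 8.094e-05 · 276.0 · 45.55 / 5.491e+09 = 1.853e-10 m³.
Mean wear depth h = V/A = 1.853e-10 / 4.247e-05 = 4.363e-06 m.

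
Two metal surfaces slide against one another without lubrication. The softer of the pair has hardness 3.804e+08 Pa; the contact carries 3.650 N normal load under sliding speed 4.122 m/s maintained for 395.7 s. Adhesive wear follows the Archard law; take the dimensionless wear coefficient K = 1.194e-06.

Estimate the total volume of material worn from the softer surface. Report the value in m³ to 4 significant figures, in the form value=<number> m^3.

Intermediates appear rounded. Each operation runs at full precision; rounded just once: 4 significant figures.
Convert: Path length L = v·t = 4.122 m/s × 395.7 s = 1631 m.
As SI base values: W = 3.650 N, H = 3.804e+08 Pa, K = 1.194e-06.
The Archard volume V = K·W·L/H = 1.194e-06 · 3.650 · 1631 / 3.804e+08 = 1.869e-11 m³.

value=1.869e-11 m^3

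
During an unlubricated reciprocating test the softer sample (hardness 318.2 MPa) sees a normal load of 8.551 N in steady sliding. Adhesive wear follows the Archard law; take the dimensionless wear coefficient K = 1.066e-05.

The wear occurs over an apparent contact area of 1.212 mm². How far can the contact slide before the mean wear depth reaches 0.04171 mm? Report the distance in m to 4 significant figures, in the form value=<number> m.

Displayed values are rounded, and all arithmetic keeps full float precision — one last rounding, at 4 significant digits.
Convert: Hardness H = 318.2 MPa = 3.182e+08 Pa.
Convert: Contact area A = 1.212 mm² = 1.212e-06 m².
Convert: Depth limit h_lim = 0.04171 mm = 4.171e-05 m.
Collected in SI base units: W = 8.551 N, H = 3.182e+08 Pa, K = 1.066e-05.
Volume at the limit: V_lim = h_lim·A = 4.171e-05 · 1.212e-06 = 5.055e-11 m³.
So the life L = V_lim·H/(K·W) = 5.055e-11 · 3.182e+08 / (1.066e-05 · 8.551) = 176.5 m.

value=176.5 m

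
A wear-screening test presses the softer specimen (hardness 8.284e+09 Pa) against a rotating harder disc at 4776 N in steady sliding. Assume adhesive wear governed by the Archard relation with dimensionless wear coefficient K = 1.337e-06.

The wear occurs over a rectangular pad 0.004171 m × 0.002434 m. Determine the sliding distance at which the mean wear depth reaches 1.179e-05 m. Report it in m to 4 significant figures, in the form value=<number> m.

value=155.3 m

Every step carries full precision, and quoted intermediates are rounded. Rounded once at the end, at 4 significant digits.
Contact area A = 0.004171 m × 0.002434 m = 1.015e-05 m².
Restated in SI base units: W = 4776 N, H = 8.284e+09 Pa, K = 1.337e-06.
Wearable volume V_lim = h_lim·A = 1.179e-05 · 1.015e-05 = 1.197e-10 m³.
So the life L = V_lim·H/(K·W) = 1.197e-10 · 8.284e+09 / (1.337e-06 · 4776) = 155.3 m.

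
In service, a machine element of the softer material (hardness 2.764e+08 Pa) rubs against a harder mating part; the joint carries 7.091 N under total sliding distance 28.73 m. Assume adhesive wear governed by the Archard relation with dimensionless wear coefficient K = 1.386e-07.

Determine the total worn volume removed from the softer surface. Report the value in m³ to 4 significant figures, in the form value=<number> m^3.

value=1.022e-13 m^3

Printed values are rounded, and the algebra keeps full precision, and one final rounding: four significant figures.
Collected in SI base units: W = 7.091 N, H = 2.764e+08 Pa, K = 1.386e-07.
Worn volume V = K·W·L/H = 1.386e-07 · 7.091 · 28.73 / 2.764e+08 = 1.022e-13 m³.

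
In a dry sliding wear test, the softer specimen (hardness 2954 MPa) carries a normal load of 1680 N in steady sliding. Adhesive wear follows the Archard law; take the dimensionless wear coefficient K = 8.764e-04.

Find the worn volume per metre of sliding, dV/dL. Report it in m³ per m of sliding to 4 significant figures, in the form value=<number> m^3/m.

value=4.984e-10 m^3/m

Intermediates are shown rounded. All arithmetic keeps full precision. Rounded just once, at 4 significant figures.
Convert: Hardness H = 2954 MPa = 2.954e+09 Pa.
As SI base values: W = 1680 N, H = 2.954e+09 Pa, K = 8.764e-04.
Rate of wear dV/dL = K·W/H — distance-free: 8.764e-04 · 1680 / 2.954e+09 = 4.984e-10 m³/m.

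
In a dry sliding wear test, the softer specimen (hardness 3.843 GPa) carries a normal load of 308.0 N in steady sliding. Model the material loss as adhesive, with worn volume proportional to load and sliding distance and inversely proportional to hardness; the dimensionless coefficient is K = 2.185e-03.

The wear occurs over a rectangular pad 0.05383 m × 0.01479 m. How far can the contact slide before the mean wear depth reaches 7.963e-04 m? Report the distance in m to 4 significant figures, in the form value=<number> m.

The intermediates are displayed rounded. The algebra maintains exact precision, and a lone final rounding, at 4 significant digits.
Convert: Hardness H = 3.843 GPa = 3.843e+09 Pa.
Convert: Contact area A = 0.05383 m × 0.01479 m = 7.961e-04 m².
In SI base units, W = 308.0 N, H = 3.843e+09 Pa, K = 2.185e-03.
Permissible volume V_lim = h_lim·A = 7.963e-04 · 7.961e-04 = 6.340e-07 m³.
Life L = V_lim·H/(K·W) = 6.340e-07 · 3.843e+09 / (2.185e-03 · 308.0) = 3620 m.

value=3620 m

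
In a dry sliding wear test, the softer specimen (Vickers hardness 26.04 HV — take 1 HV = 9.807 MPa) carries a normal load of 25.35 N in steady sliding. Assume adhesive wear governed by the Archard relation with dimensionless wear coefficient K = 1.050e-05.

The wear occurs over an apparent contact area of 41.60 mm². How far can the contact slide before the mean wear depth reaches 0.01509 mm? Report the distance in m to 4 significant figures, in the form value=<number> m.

value=602.3 m

Intermediates appear rounded — the computation holds exact precision — rounded once at the end: 4 significant digits.
Convert: Hardness H = 26.04 HV × 9.807 MPa/HV = 255.4 MPa = 2.554e+08 Pa.
Convert: Contact area A = 41.60 mm² = 4.160e-05 m².
Convert: Depth limit h_lim = 0.01509 mm = 1.509e-05 m.
In SI base units: W = 25.35 N, H = 2.554e+08 Pa, K = 1.050e-05.
Volume at the limit: V_lim = h_lim·A = 1.509e-05 · 4.160e-05 = 6.277e-10 m³.
Life L = V_lim·H/(K·W) = 6.277e-10 · 2.554e+08 / (1.050e-05 · 25.35) = 602.3 m.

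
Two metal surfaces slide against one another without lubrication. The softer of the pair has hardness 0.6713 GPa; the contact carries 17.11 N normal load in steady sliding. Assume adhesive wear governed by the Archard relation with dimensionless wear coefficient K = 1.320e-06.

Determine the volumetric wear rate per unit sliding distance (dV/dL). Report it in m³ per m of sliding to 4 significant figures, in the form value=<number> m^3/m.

value=3.364e-14 m^3/m

Intermediate values are printed rounded, and the computation maintains exact precision; one last rounding to four significant digits.
Convert: Hardness H = 0.6713 GPa = 6.713e+08 Pa.
Collected in SI base units: W = 17.11 N, H = 6.713e+08 Pa, K = 1.320e-06.
Volumetric rate dV/dL = K·W/H (independent of L): 1.320e-06 · 17.11 / 6.713e+08 = 3.364e-14 m³/m.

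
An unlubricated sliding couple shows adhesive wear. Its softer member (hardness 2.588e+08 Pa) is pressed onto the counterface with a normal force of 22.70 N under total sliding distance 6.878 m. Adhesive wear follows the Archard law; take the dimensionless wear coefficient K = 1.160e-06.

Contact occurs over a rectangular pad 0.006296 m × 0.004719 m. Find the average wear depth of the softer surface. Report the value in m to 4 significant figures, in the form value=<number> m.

The computation maintains exact precision, and the intermediates are displayed rounded — rounded just once to 4 significant digits.
Convert: Contact area A = 0.006296 m × 0.004719 m = 2.971e-05 m².
SI base units throughout: W = 22.70 N, H = 2.588e+08 Pa, K = 1.160e-06.
Archard volume V = K·W·L/H = 1.160e-06 · 22.70 · 6.878 / 2.588e+08 = 6.998e-13 m³.
Average depth h = V/A = 6.998e-13 / 2.971e-05 = 2.355e-08 m.

value=2.355e-08 m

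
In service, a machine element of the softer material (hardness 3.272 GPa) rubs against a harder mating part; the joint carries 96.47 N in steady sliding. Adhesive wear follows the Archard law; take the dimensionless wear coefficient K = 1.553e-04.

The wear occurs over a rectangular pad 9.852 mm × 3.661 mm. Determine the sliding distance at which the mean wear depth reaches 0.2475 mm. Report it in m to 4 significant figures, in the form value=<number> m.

Intermediates are displayed rounded; all working math maintains exact precision. Rounded just once: 4 significant digits.
Convert: Hardness H = 3.272 GPa = 3.272e+09 Pa.
Convert: Pad sides 9.852 mm × 3.661 mm = 0.009852 m × 0.003661 m. Contact area A = 0.009852 m × 0.003661 m = 3.607e-05 m².
Convert: Depth limit h_lim = 0.2475 mm = 2.475e-04 m.
Restated in SI base units: W = 96.47 N, H = 3.272e+09 Pa, K = 1.553e-04.
Allowed volume V_lim = h_lim·A = 2.475e-04 · 3.607e-05 = 8.927e-09 m³.
Inverting, life L = V_lim·H/(K·W) = 8.927e-09 · 3.272e+09 / (1.553e-04 · 96.47) = 1950 m.

value=1950 m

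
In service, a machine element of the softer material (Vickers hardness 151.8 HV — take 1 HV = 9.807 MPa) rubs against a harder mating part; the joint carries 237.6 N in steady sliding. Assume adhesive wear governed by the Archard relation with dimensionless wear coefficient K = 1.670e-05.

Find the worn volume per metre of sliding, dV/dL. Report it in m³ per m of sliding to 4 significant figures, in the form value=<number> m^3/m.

Each operation runs at exact precision. Intermediates are shown rounded; rounded just once, at 4 significant figures.
Hardness H = 151.8 HV × 9.807 MPa/HV = 1489 MPa = 1.489e+09 Pa.
In SI base units: W = 237.6 N, H = 1.489e+09 Pa, K = 1.670e-05.
Sliding wear rate dV/dL = K·W/H — distance-free: 1.670e-05 · 237.6 / 1.489e+09 = 2.665e-12 m³/m.

value=2.665e-12 m^3/m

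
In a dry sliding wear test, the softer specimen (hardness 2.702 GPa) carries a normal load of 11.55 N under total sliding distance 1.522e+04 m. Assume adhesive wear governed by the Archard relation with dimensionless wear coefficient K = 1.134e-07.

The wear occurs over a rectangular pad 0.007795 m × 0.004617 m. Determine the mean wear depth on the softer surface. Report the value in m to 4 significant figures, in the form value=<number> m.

Intermediates are displayed rounded — all arithmetic carries full precision. Rounded once at the end, at 4 significant digits.
Hardness H = 2.702 GPa = 2.702e+09 Pa.
Contact area A = 0.007795 m × 0.004617 m = 3.599e-05 m².
Restated in SI base units: W = 11.55 N, H = 2.702e+09 Pa, K = 1.134e-07.
Archard relation: V = K·W·L/H = 1.134e-07 · 11.55 · 1.522e+04 / 2.702e+09 = 7.378e-12 m³.
Mean depth h = V/A = 7.378e-12 / 3.599e-05 = 2.050e-07 m.

value=2.050e-07 m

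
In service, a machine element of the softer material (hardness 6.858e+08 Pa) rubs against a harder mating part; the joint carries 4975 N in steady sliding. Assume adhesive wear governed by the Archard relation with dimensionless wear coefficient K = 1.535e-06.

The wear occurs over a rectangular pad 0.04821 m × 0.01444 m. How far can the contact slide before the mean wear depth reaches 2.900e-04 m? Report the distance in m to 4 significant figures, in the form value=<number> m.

value=1.813e+04 m

Each operation holds exact precision — printed values are rounded. Rounded once at the end to 4 significant digits.
Contact area A = 0.04821 m × 0.01444 m = 6.962e-04 m².
Restated in SI base units: W = 4975 N, H = 6.858e+08 Pa, K = 1.535e-06.
Wearable volume V_lim = h_lim·A = 2.900e-04 · 6.962e-04 = 2.019e-07 m³.
Life L = V_lim·H/(K·W) = 2.019e-07 · 6.858e+08 / (1.535e-06 · 4975) = 1.813e+04 m.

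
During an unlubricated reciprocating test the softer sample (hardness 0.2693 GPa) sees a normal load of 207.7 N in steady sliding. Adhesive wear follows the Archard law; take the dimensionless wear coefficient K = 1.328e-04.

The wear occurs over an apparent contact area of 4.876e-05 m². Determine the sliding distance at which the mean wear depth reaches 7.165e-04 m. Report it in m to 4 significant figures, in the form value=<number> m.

value=341.1 m

Each operation maintains full precision — intermediates appear rounded, and a single final rounding, at four significant figures.
Convert: Hardness H = 0.2693 GPa = 2.693e+08 Pa.
Collected in SI base units: W = 207.7 N, H = 2.693e+08 Pa, K = 1.328e-04.
Volume at the limit: V_lim = h_lim·A = 7.165e-04 · 4.876e-05 = 3.494e-08 m³.
So the life L = V_lim·H/(K·W) = 3.494e-08 · 2.693e+08 / (1.328e-04 · 207.7) = 341.1 m.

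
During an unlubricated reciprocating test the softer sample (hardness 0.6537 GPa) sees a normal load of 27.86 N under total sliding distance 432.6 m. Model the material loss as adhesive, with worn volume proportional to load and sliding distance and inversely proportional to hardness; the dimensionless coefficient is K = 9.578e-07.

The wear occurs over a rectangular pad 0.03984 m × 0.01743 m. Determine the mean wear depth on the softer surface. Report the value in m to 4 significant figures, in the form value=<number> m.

value=2.543e-08 m

All working math keeps full float precision; the intermediates appear rounded — rounded just once to 4 significant digits.
Convert: Hardness H = 0.6537 GPa = 6.537e+08 Pa.
Convert: Contact area A = 0.03984 m × 0.01743 m = 6.944e-04 m².
As SI base values: W = 27.86 N, H = 6.537e+08 Pa, K = 9.578e-07.
By Archard's law, V = K·W·L/H = 9.578e-07 · 27.86 · 432.6 / 6.537e+08 = 1.766e-11 m³.
Depth h = V/A = 1.766e-11 / 6.944e-04 = 2.543e-08 m.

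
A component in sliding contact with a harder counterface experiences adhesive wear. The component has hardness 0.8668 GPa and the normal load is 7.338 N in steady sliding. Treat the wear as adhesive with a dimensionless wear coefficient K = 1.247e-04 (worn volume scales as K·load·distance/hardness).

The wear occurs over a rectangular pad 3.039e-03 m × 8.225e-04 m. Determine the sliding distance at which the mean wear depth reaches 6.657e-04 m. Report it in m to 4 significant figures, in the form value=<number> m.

value=1576 m

Every step holds full float precision. Shown intermediates are rounded. Rounded just once: 4 significant digits.
Convert: Hardness H = 0.8668 GPa = 8.668e+08 Pa.
Convert: Contact area A = 3.039e-03 m × 8.225e-04 m = 2.500e-06 m².
Expressed in SI base units: W = 7.338 N, H = 8.668e+08 Pa, K = 1.247e-04.
At the depth limit, V_lim = h_lim·A = 6.657e-04 · 2.500e-06 = 1.664e-09 m³.
So the life L = V_lim·H/(K·W) = 1.664e-09 · 8.668e+08 / (1.247e-04 · 7.338) = 1576 m.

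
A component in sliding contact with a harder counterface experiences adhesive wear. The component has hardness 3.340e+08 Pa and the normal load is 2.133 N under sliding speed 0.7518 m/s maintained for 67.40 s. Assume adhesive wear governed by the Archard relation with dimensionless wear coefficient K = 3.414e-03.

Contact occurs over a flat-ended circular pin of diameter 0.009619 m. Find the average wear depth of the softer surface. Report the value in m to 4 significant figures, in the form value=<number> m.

The algebra runs at full float precision; intermediates are displayed rounded. Rounded just once to 4 significant figures.
Convert: Distance covered L = v·t = 0.7518 m/s × 67.40 s = 50.67 m.
Convert: Contact area A = π·d²/4 = π·(0.009619 m)²/4 = 7.267e-05 m².
Collected in SI base units: W = 2.133 N, H = 3.340e+08 Pa, K = 3.414e-03.
Apply Archard: V = K·W·L/H = 3.414e-03 · 2.133 · 50.67 / 3.340e+08 = 1.105e-09 m³.
Mean depth h = V/A = 1.105e-09 / 7.267e-05 = 1.520e-05 m.

value=1.520e-05 m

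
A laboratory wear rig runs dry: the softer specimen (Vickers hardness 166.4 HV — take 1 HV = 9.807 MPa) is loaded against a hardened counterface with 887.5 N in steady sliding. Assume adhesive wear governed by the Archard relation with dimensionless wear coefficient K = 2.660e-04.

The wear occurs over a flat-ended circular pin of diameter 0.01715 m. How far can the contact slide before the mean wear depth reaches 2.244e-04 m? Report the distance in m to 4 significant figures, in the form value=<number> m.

The algebra holds full float precision, and quoted intermediates are rounded, and rounded just once: four significant figures.
Hardness H = 166.4 HV × 9.807 MPa/HV = 1632 MPa = 1.632e+09 Pa.
Contact area A = π·d²/4 = π·(0.01715 m)²/4 = 2.310e-04 m².
Restated in SI base units: W = 887.5 N, H = 1.632e+09 Pa, K = 2.660e-04.
Volume at the limit: V_lim = h_lim·A = 2.244e-04 · 2.310e-04 = 5.184e-08 m³.
Inverting, life L = V_lim·H/(K·W) = 5.184e-08 · 1.632e+09 / (2.660e-04 · 887.5) = 358.3 m.

value=358.3 m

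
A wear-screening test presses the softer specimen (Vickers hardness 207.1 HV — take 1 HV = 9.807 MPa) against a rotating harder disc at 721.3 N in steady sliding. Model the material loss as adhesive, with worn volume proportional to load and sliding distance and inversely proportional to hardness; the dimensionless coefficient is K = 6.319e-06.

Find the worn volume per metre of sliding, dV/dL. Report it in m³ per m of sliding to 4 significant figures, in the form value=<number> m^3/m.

value=2.244e-12 m^3/m

The computation runs at full float precision. Intermediate values are shown rounded, and one final rounding: four significant digits.
Convert: Hardness H = 207.1 HV × 9.807 MPa/HV = 2031 MPa = 2.031e+09 Pa.
SI base units throughout: W = 721.3 N, H = 2.031e+09 Pa, K = 6.319e-06.
Rate of wear dV/dL = K·W/H (no L dependence): 6.319e-06 · 721.3 / 2.031e+09 = 2.244e-12 m³/m.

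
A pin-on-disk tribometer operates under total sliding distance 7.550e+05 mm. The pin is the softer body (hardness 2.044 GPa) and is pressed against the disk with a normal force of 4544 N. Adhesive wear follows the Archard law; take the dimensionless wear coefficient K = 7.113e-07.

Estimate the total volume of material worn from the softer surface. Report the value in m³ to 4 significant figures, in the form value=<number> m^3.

value=1.194e-09 m^3

Quoted intermediates are rounded; all working math holds full float precision — a lone final rounding, at 4 significant figures.
Convert: Distance L = 7.550e+05 mm = 755.0 m.
Convert: Hardness H = 2.044 GPa = 2.044e+09 Pa.
Expressed in SI base units: W = 4544 N, H = 2.044e+09 Pa, K = 7.113e-07.
Archard relation: V = K·W·L/H = 7.113e-07 · 4544 · 755.0 / 2.044e+09 = 1.194e-09 m³.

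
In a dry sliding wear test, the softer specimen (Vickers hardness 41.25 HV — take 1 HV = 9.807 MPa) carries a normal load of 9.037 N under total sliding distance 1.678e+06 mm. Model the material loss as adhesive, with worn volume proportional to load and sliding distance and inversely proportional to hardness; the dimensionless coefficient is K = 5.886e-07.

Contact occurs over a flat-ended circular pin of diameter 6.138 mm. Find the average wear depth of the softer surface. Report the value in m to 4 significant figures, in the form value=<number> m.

Intermediates are shown rounded. The computation keeps exact precision. Rounded once at the end to 4 significant figures.
Distance covered L = 1.678e+06 mm = 1678 m.
Hardness H = 41.25 HV × 9.807 MPa/HV = 404.5 MPa = 4.045e+08 Pa.
Pin diameter d = 6.138 mm = 0.006138 m. Contact area A = π·d²/4 = π·(0.006138 m)²/4 = 2.959e-05 m².
Working in SI base units: W = 9.037 N, H = 4.045e+08 Pa, K = 5.886e-07.
Worn volume V = K·W·L/H = 5.886e-07 · 9.037 · 1678 / 4.045e+08 = 2.206e-11 m³.
Wear depth h = V/A = 2.206e-11 / 2.959e-05 = 7.456e-07 m.

value=7.456e-07 m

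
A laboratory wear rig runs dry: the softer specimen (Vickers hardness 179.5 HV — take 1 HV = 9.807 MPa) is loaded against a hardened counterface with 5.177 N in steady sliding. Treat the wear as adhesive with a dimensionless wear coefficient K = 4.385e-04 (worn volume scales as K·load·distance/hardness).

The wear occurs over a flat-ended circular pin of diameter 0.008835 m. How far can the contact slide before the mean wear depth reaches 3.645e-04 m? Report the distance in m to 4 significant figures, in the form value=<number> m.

value=1.733e+04 m

Intermediates are printed rounded, and every step runs at full float precision — one final rounding: 4 significant figures.
Hardness H = 179.5 HV × 9.807 MPa/HV = 1760 MPa = 1.760e+09 Pa.
Contact area A = π·d²/4 = π·(0.008835 m)²/4 = 6.131e-05 m².
As SI base values: W = 5.177 N, H = 1.760e+09 Pa, K = 4.385e-04.
Wearable volume V_lim = h_lim·A = 3.645e-04 · 6.131e-05 = 2.235e-08 m³.
Sliding life L = V_lim·H/(K·W) = 2.235e-08 · 1.760e+09 / (4.385e-04 · 5.177) = 1.733e+04 m.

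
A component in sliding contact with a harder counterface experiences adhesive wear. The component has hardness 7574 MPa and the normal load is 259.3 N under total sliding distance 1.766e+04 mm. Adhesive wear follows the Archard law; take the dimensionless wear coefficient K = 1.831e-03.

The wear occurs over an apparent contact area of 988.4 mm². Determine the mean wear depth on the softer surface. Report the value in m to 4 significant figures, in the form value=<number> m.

Intermediates are shown rounded; all working math holds full float precision; one last rounding: four significant digits.
Convert: Distance L = 1.766e+04 mm = 17.66 m.
Convert: Hardness H = 7574 MPa = 7.574e+09 Pa.
Convert: Contact area A = 988.4 mm² = 9.884e-04 m².
In SI base units, W = 259.3 N, H = 7.574e+09 Pa, K = 1.831e-03.
Archard relation: V = K·W·L/H = 1.831e-03 · 259.3 · 17.66 / 7.574e+09 = 1.107e-09 m³.
Mean wear depth h = V/A = 1.107e-09 / 9.884e-04 = 1.120e-06 m.

value=1.120e-06 m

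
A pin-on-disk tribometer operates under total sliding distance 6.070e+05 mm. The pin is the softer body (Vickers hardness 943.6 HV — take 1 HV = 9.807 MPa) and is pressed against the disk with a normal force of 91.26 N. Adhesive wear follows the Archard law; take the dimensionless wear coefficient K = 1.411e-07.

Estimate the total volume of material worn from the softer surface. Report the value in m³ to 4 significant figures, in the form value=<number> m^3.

All arithmetic keeps exact precision. Intermediates are displayed rounded. Rounded once at the end: 4 significant figures.
Sliding distance L = 6.070e+05 mm = 607.0 m.
Hardness H = 943.6 HV × 9.807 MPa/HV = 9254 MPa = 9.254e+09 Pa.
Collected in SI base units: W = 91.26 N, H = 9.254e+09 Pa, K = 1.411e-07.
Apply Archard: V = K·W·L/H = 1.411e-07 · 91.26 · 607.0 / 9.254e+09 = 8.446e-13 m³.

value=8.446e-13 m^3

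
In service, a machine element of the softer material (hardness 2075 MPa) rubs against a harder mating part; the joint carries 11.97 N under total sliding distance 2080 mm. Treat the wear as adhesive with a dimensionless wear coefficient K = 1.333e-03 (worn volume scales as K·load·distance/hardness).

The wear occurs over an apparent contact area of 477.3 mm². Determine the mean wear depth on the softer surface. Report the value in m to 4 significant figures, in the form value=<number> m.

value=3.351e-08 m

Intermediate values are printed rounded — the algebra runs at exact precision. Rounded just once, at four significant figures.
Path length L = 2080 mm = 2.080 m.
Hardness H = 2075 MPa = 2.075e+09 Pa.
Contact area A = 477.3 mm² = 4.773e-04 m².
In SI base units: W = 11.97 N, H = 2.075e+09 Pa, K = 1.333e-03.
Apply Archard: V = K·W·L/H = 1.333e-03 · 11.97 · 2.080 / 2.075e+09 = 1.599e-11 m³.
Mean depth h = V/A = 1.599e-11 / 4.773e-04 = 3.351e-08 m.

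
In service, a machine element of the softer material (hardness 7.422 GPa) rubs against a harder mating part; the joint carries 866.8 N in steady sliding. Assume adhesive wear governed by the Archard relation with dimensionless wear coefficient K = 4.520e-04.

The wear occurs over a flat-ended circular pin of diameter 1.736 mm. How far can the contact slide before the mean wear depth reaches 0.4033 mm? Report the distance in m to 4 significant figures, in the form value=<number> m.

Intermediate values are displayed rounded — all arithmetic carries exact precision; one last rounding: four significant digits.
Convert: Hardness H = 7.422 GPa = 7.422e+09 Pa.
Convert: Pin diameter d = 1.736 mm = 0.001736 m. Contact area A = π·d²/4 = π·(0.001736 m)²/4 = 2.367e-06 m².
Convert: Depth limit h_lim = 0.4033 mm = 4.033e-04 m.
As SI base values: W = 866.8 N, H = 7.422e+09 Pa, K = 4.520e-04.
Volume at the limit: V_lim = h_lim·A = 4.033e-04 · 2.367e-06 = 9.546e-10 m³.
Sliding life L = V_lim·H/(K·W) = 9.546e-10 · 7.422e+09 / (4.520e-04 · 866.8) = 18.08 m.

value=18.08 m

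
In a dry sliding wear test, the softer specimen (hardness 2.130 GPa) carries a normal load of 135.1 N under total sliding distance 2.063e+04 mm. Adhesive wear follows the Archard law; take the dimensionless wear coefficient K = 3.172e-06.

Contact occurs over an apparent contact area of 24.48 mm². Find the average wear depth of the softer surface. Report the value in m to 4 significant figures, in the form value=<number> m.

value=1.695e-07 m

The algebra keeps full float precision; quoted intermediates are rounded, and rounded once at the end to 4 significant figures.
Convert: Path length L = 2.063e+04 mm = 20.63 m.
Convert: Hardness H = 2.130 GPa = 2.130e+09 Pa.
Convert: Contact area A = 24.48 mm² = 2.448e-05 m².
Restated in SI base units: W = 135.1 N, H = 2.130e+09 Pa, K = 3.172e-06.
Apply Archard: V = K·W·L/H = 3.172e-06 · 135.1 · 20.63 / 2.130e+09 = 4.151e-12 m³.
Average depth h = V/A = 4.151e-12 / 2.448e-05 = 1.695e-07 m.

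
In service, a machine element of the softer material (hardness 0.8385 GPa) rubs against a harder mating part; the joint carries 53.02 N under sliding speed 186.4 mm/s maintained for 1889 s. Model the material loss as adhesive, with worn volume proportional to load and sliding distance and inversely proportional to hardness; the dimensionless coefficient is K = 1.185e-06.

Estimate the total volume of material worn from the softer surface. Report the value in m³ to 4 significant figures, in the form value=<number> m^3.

The computation holds exact precision; the intermediates are displayed rounded — a lone final rounding to four significant figures.
Convert: Sliding speed v = 186.4 mm/s = 0.1864 m/s. Distance covered L = v·t = 0.1864 m/s × 1889 s = 352.1 m.
Convert: Hardness H = 0.8385 GPa = 8.385e+08 Pa.
In SI base units, W = 53.02 N, H = 8.385e+08 Pa, K = 1.185e-06.
The Archard volume V = K·W·L/H = 1.185e-06 · 53.02 · 352.1 / 8.385e+08 = 2.638e-11 m³.

value=2.638e-11 m^3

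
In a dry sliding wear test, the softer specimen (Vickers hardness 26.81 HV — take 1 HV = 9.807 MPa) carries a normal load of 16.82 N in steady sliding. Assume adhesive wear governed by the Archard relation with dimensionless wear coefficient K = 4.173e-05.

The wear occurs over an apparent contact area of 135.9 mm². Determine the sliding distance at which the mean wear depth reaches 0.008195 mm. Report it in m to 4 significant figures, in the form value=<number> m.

value=417.2 m

The intermediates are displayed rounded, and all working math maintains full precision — a lone final rounding, at four significant digits.
Convert: Hardness H = 26.81 HV × 9.807 MPa/HV = 262.9 MPa = 2.629e+08 Pa.
Convert: Contact area A = 135.9 mm² = 1.359e-04 m².
Convert: Depth limit h_lim = 0.008195 mm = 8.195e-06 m.
As SI base values: W = 16.82 N, H = 2.629e+08 Pa, K = 4.173e-05.
Permissible volume V_lim = h_lim·A = 8.195e-06 · 1.359e-04 = 1.114e-09 m³.
Thus life L = V_lim·H/(K·W) = 1.114e-09 · 2.629e+08 / (4.173e-05 · 16.82) = 417.2 m.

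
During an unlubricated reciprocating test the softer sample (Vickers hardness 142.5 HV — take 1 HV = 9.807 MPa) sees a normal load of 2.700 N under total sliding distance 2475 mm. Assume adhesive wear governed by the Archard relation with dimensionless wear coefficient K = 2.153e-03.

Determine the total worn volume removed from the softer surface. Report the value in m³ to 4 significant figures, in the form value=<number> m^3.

value=1.030e-11 m^3

Intermediates are printed rounded — all arithmetic keeps full float precision; one final rounding: four significant digits.
Sliding distance L = 2475 mm = 2.475 m.
Hardness H = 142.5 HV × 9.807 MPa/HV = 1397 MPa = 1.397e+09 Pa.
Expressed in SI base units: W = 2.700 N, H = 1.397e+09 Pa, K = 2.153e-03.
Volume removed: V = K·W·L/H = 2.153e-03 · 2.700 · 2.475 / 1.397e+09 = 1.030e-11 m³.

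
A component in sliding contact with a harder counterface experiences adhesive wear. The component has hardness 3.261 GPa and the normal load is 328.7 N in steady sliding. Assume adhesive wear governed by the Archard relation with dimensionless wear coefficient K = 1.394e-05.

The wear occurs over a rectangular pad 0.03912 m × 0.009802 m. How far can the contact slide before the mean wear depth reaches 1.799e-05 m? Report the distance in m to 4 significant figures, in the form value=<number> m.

The algebra maintains exact precision, and intermediate values are printed rounded — a single final rounding: four significant figures.
Convert: Hardness H = 3.261 GPa = 3.261e+09 Pa.
Convert: Contact area A = 0.03912 m × 0.009802 m = 3.835e-04 m².
Working in SI base units: W = 328.7 N, H = 3.261e+09 Pa, K = 1.394e-05.
Volume at the limit: V_lim = h_lim·A = 1.799e-05 · 3.835e-04 = 6.898e-09 m³.
Life L = V_lim·H/(K·W) = 6.898e-09 · 3.261e+09 / (1.394e-05 · 328.7) = 4909 m.

value=4909 m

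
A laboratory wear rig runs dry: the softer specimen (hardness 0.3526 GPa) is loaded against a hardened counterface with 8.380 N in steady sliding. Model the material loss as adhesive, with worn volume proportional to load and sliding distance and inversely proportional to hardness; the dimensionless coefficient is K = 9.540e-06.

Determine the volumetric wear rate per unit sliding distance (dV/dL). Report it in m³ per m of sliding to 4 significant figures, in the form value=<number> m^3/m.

All arithmetic runs at full float precision; intermediates are shown rounded — one last rounding to 4 significant figures.
Hardness H = 0.3526 GPa = 3.526e+08 Pa.
In SI base units: W = 8.380 N, H = 3.526e+08 Pa, K = 9.540e-06.
Sliding wear rate dV/dL = K·W/H (independent of L): 9.540e-06 · 8.380 / 3.526e+08 = 2.267e-13 m³/m.

value=2.267e-13 m^3/m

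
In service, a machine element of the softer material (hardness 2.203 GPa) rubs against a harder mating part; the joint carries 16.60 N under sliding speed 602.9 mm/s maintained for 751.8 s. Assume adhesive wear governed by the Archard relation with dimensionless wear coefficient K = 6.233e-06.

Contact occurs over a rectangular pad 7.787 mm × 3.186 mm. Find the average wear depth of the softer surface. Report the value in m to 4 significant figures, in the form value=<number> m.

value=8.581e-07 m

The algebra maintains exact precision. The intermediates are displayed rounded; one last rounding, at 4 significant figures.
Sliding speed v = 602.9 mm/s = 0.6029 m/s. Distance covered L = v·t = 0.6029 m/s × 751.8 s = 453.3 m.
Hardness H = 2.203 GPa = 2.203e+09 Pa.
Pad sides 7.787 mm × 3.186 mm = 0.007787 m × 0.003186 m. Contact area A = 0.007787 m × 0.003186 m = 2.481e-05 m².
Expressed in SI base units: W = 16.60 N, H = 2.203e+09 Pa, K = 6.233e-06.
Volume removed: V = K·W·L/H = 6.233e-06 · 16.60 · 453.3 / 2.203e+09 = 2.129e-11 m³.
Depth of wear h = V/A = 2.129e-11 / 2.481e-05 = 8.581e-07 m.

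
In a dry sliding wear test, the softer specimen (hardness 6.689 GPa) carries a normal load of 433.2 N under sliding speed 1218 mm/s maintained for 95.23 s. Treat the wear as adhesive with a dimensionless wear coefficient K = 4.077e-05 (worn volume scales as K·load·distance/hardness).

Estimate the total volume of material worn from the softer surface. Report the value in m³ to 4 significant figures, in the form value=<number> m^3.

The computation carries exact precision, and the intermediates appear rounded — rounded once at the end to four significant digits.
Sliding speed v = 1218 mm/s = 1.218 m/s. Distance covered L = v·t = 1.218 m/s × 95.23 s = 116.0 m.
Hardness H = 6.689 GPa = 6.689e+09 Pa.
In SI base units: W = 433.2 N, H = 6.689e+09 Pa, K = 4.077e-05.
Apply Archard: V = K·W·L/H = 4.077e-05 · 433.2 · 116.0 / 6.689e+09 = 3.063e-10 m³.

value=3.063e-10 m^3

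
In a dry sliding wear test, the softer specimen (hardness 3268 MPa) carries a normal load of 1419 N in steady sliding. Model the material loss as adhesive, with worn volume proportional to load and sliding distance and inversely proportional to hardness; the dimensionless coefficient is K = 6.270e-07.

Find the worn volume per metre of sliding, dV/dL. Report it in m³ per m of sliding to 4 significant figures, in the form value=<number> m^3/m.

Intermediates appear rounded; the computation keeps full float precision. Rounded once at the end to 4 significant digits.
Hardness H = 3268 MPa = 3.268e+09 Pa.
Restated in SI base units: W = 1419 N, H = 3.268e+09 Pa, K = 6.270e-07.
Rate of wear dV/dL = K·W/H: 6.270e-07 · 1419 / 3.268e+09 = 2.722e-13 m³/m.

value=2.722e-13 m^3/m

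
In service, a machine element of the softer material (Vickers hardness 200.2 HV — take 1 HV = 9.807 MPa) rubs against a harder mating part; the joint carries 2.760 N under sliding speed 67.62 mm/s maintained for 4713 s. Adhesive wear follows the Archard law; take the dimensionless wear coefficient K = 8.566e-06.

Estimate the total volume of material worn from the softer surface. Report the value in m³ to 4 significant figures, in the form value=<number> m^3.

value=3.838e-12 m^3

Displayed values are rounded. Each operation holds full float precision, and a lone final rounding: 4 significant digits.
Sliding speed v = 67.62 mm/s = 0.06762 m/s. Path length L = v·t = 0.06762 m/s × 4713 s = 318.7 m.
Hardness H = 200.2 HV × 9.807 MPa/HV = 1963 MPa = 1.963e+09 Pa.
Collected in SI base units: W = 2.760 N, H = 1.963e+09 Pa, K = 8.566e-06.
Archard volume V = K·W·L/H = 8.566e-06 · 2.760 · 318.7 / 1.963e+09 = 3.838e-12 m³.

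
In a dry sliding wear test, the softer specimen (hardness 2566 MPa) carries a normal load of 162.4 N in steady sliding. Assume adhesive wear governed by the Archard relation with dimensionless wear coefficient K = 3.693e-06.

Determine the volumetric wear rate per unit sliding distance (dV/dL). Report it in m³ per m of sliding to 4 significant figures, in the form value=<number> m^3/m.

All arithmetic keeps full precision; intermediate values appear rounded. Rounded once at the end: four significant digits.
Convert: Hardness H = 2566 MPa = 2.566e+09 Pa.
In SI base units, W = 162.4 N, H = 2.566e+09 Pa, K = 3.693e-06.
Volumetric rate dV/dL = K·W/H: 3.693e-06 · 162.4 / 2.566e+09 = 2.337e-13 m³/m.

value=2.337e-13 m^3/m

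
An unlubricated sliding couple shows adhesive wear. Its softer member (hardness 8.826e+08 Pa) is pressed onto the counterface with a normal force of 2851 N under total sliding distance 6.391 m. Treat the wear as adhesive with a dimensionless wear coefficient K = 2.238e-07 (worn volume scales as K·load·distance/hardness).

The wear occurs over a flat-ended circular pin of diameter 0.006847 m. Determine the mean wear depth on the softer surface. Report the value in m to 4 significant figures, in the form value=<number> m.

The intermediates are shown rounded. Each operation carries exact precision — rounded just once: 4 significant digits.
Contact area A = π·d²/4 = π·(0.006847 m)²/4 = 3.682e-05 m².
Working in SI base units: W = 2851 N, H = 8.826e+08 Pa, K = 2.238e-07.
Wear volume V = K·W·L/H = 2.238e-07 · 2851 · 6.391 / 8.826e+08 = 4.620e-12 m³.
Depth h = V/A = 4.620e-12 / 3.682e-05 = 1.255e-07 m.

value=1.255e-07 m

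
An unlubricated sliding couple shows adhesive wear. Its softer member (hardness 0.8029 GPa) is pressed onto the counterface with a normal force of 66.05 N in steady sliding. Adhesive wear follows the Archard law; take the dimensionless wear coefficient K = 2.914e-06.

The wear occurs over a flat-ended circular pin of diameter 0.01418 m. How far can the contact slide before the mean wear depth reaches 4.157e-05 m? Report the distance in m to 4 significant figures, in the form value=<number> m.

Intermediates are displayed rounded — all arithmetic holds full precision, and one final rounding to 4 significant digits.
Convert: Hardness H = 0.8029 GPa = 8.029e+08 Pa.
Convert: Contact area A = π·d²/4 = π·(0.01418 m)²/4 = 1.579e-04 m².
As SI base values: W = 66.05 N, H = 8.029e+08 Pa, K = 2.914e-06.
Allowed volume V_lim = h_lim·A = 4.157e-05 · 1.579e-04 = 6.565e-09 m³.
So the life L = V_lim·H/(K·W) = 6.565e-09 · 8.029e+08 / (2.914e-06 · 66.05) = 2.739e+04 m.

value=2.739e+04 m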